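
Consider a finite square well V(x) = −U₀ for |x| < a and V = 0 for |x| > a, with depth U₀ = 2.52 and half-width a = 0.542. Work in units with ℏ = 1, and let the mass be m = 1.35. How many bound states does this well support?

The dimensionless depth is z₀ = a√(2mU₀)/ℏ = 0.542 × √(6.804) = 1.414.
A new bound state (alternating even/odd) appears each time z₀ passes a multiple of π/2, so N = ⌊2z₀/π⌋ + 1 = ⌊0.9000⌋ + 1 = 1.

N = 1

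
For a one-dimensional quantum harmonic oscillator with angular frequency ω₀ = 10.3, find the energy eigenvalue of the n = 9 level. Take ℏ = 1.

The oscillator eigenvalues are E_n = ℏω₀(n + ½), so E_9 = 10.3 × 9.5 = 97.85.

E = 97.9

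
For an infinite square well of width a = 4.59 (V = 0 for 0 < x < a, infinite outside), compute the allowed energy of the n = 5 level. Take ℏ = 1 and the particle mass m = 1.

E = 5.86

The infinite-well eigenfunctions ψ_n = √(2/a) sin(nπx/a) vanish at both walls, giving E_n = n²π²ℏ²/(2ma²).
E_5 = 5² × π² / (2 × 1 × 4.59²) = 5.856.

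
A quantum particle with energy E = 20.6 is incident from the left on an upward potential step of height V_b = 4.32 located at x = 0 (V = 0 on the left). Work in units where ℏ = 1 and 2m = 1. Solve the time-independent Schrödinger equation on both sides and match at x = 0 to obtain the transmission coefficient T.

T = 0.997

The wavenumbers are k₁ = √(2mE)/ℏ = 4.539 on the left and k₂ = √(2m(E − V_b))/ℏ = 4.035 on the right.
Continuity of ψ and ψ′ at the step yields the reflection amplitude r = (k₁ − k₂)/(k₁ + k₂) = 0.05877; thus R = |r|² = 0.003454, T = 0.9965.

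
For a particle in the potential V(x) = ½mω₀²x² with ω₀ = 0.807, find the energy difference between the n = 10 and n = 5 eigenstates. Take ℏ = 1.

E_n = ℏω₀(n + ½), so ΔE = (10 − 5) ℏω₀ = 5 × 0.807 = 4.035.

ΔE = 4.04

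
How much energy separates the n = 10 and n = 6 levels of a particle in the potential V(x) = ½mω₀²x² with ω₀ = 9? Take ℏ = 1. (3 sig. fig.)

E_n = ℏω₀(n + ½), so ΔE = (10 − 6) ℏω₀ = 4 × 9 = 36.00.

ΔE = 36.0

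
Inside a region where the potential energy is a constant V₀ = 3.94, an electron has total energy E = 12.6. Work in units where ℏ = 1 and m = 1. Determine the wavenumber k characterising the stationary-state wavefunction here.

With E > V₀ the solution is oscillatory, ψ ∝ e^{±ikx} with k = √(2m(E − V₀))/ℏ.
k = √(2 × 1 × 8.66) = 4.162.

k = 4.16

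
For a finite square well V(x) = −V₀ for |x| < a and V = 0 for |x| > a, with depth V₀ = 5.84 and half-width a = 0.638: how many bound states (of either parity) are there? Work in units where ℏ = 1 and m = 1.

N = 2

Define the well-strength parameter z₀ = (a/ℏ)√(2mV₀) = 0.638 × √(2·1·5.84) = 2.180.
The even/odd transcendental equations gain one root per π/2 in z₀, giving N = 1 + ⌊2z₀/π⌋ = 1 + ⌊1.388⌋ = 2.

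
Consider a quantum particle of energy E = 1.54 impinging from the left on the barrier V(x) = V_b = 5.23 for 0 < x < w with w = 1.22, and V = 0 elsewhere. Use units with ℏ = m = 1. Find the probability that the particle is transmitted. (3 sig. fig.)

Since E < V_b the interior solution is evanescent with decay constant κ = √(2m(V_b − E))/ℏ = 2.717.
κw = 3.314, sinh(κw) = 13.73.
The exact tunnelling result is T⁻¹ = 1 + V_b² sinh²(κw) / [4E(V_b − E)] = 227.9, so T = 0.00439.

T = 0.00439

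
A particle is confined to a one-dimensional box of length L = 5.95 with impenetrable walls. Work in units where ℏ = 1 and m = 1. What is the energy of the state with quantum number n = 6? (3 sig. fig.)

The infinite-well eigenfunctions ψ_n = √(2/L) sin(nπx/L) vanish at both walls, giving E_n = n²π²ℏ²/(2mL²).
E_6 = 6² × π² / (2 × 1 × 5.95²) = 5.018.

E = 5.02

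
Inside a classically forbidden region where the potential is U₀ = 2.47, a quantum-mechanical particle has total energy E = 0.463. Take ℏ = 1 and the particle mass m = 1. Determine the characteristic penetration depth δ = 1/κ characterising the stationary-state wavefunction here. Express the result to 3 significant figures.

δ = 0.499

Since E < U₀ the TISE in this region is ψ'' = κ²ψ with κ = √(2m(U₀ − E))/ℏ.
κ = √(2 × 1 × 2.007) = 2.003. The penetration depth is δ = 1/κ = 0.499.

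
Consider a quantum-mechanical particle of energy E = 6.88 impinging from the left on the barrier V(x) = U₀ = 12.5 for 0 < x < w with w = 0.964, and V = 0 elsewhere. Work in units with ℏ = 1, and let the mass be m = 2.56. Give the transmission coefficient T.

T = 0.000128

E < U₀: inside the barrier ψ ∝ e^{±κx} with κ = √(2m(U₀ − E))/ℏ = 5.364.
κw = 5.171, sinh(κw) = 88.05.
Matching ψ, ψ′ at both faces gives T = [1 + U₀² sinh²(κw) / (4E(U₀ − E))]⁻¹ = 1/7833 = 0.000128.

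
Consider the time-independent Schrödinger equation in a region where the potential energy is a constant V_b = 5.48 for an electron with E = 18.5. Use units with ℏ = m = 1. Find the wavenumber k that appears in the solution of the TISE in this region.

With E > V_b the solution is oscillatory, ψ ∝ e^{±ikx} with k = √(2m(E − V_b))/ℏ.
k = √(2 × 1 × 13.02) = 5.103.

k = 5.10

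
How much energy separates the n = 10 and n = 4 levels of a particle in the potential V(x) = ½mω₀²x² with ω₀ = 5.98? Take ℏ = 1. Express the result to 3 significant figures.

E_n = ℏω₀(n + ½), so ΔE = (10 − 4) ℏω₀ = 6 × 5.98 = 35.88.

ΔE = 35.9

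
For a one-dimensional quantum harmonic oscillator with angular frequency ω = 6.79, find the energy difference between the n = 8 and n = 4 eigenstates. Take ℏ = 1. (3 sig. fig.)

E_n = ℏω(n + ½), so ΔE = (8 − 4) ℏω = 4 × 6.79 = 27.16.

ΔE = 27.2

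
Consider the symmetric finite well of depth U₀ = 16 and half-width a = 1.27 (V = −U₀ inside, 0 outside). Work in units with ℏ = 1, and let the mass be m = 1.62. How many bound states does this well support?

The dimensionless depth is z₀ = a√(2mU₀)/ℏ = 1.27 × √(51.84) = 9.144.
The even/odd transcendental equations gain one root per π/2 in z₀, giving N = 1 + ⌊2z₀/π⌋ = 1 + ⌊5.821⌋ = 6.

N = 6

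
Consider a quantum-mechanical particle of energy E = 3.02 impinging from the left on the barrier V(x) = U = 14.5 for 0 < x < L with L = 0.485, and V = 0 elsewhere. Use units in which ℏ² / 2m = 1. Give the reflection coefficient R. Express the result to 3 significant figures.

E < U: inside the barrier ψ ∝ e^{±κx} with κ = √(2m(U − E))/ℏ = 3.388.
κL = 1.643, sinh(κL) = 2.489.
Matching ψ, ψ′ at both faces gives T = [1 + U² sinh²(κL) / (4E(U − E))]⁻¹ = 1/10.40 = 0.0962.
R = 1 − T = 0.904.

R = 0.904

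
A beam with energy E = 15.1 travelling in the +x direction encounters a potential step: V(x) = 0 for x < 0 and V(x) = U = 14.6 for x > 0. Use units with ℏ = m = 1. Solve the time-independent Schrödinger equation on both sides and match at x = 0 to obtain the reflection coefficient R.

R = 0.479

The wavenumbers are k₁ = √(2mE)/ℏ = 5.495 on the left and k₂ = √(2m(E − U))/ℏ = 1.000 on the right.
Continuity of ψ and ψ′ at the step yields the reflection amplitude r = (k₁ − k₂)/(k₁ + k₂) = 0.6921; thus R = |r|² = 0.4790, T = 0.5210.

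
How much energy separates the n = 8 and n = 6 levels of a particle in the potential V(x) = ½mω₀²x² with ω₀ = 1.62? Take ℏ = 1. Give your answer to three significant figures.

E_n = ℏω₀(n + ½), so ΔE = (8 − 6) ℏω₀ = 2 × 1.62 = 3.240.

ΔE = 3.24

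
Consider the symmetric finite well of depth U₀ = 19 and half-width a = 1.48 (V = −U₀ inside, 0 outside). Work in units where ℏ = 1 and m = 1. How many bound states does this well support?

N = 6

The dimensionless depth is z₀ = a√(2mU₀)/ℏ = 1.48 × √(38.00) = 9.123.
The even/odd transcendental equations gain one root per π/2 in z₀, giving N = 1 + ⌊2z₀/π⌋ = 1 + ⌊5.808⌋ = 6.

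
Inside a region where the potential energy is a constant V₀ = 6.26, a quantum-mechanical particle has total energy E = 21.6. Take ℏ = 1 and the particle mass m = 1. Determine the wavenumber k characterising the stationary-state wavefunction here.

With E > V₀ the solution is oscillatory, ψ ∝ e^{±ikx} with k = √(2m(E − V₀))/ℏ.
k = √(2 × 1 × 15.34) = 5.539.

k = 5.54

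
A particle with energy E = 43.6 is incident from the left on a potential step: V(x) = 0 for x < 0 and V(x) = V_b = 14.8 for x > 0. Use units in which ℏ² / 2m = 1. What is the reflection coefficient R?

R = 0.0107

On each side the TISE gives plane waves with k = √(2m(E − V))/ℏ: k₁ = √(2·½·43.6) = 6.603, k₂ = √(2·½·28.8) = 5.367.
Continuity of ψ and ψ′ at the step yields the reflection amplitude r = (k₁ − k₂)/(k₁ + k₂) = 0.1033; thus R = |r|² = 0.01067, T = 0.9893.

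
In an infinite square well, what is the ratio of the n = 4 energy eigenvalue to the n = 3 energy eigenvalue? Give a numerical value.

E_n = n²π²ℏ²/(2mL²) so the ratio is n₂²/n₁² = 16/9 = 1.77778.

1.77778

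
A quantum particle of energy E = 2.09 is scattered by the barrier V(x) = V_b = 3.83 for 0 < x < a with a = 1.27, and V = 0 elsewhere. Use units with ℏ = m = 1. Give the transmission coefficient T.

T = 0.0341

E < V_b: inside the barrier ψ ∝ e^{±κx} with κ = √(2m(V_b − E))/ℏ = 1.865.
κa = 2.369, sinh(κa) = 5.297.
Matching ψ, ψ′ at both faces gives T = [1 + V_b² sinh²(κa) / (4E(V_b − E))]⁻¹ = 1/29.30 = 0.0341.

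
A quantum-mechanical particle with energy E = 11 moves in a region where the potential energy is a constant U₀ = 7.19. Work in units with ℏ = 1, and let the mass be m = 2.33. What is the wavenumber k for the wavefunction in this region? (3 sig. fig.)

k = 4.21

With E > U₀ the solution is oscillatory, ψ ∝ e^{±ikx} with k = √(2m(E − U₀))/ℏ.
k = √(2 × 2.33 × 3.81) = 4.214.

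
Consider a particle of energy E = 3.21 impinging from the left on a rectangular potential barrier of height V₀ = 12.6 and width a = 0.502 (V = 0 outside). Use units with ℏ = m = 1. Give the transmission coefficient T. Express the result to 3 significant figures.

T = 0.0386

Since E < V₀ the interior solution is evanescent with decay constant κ = √(2m(V₀ − E))/ℏ = 4.334.
κa = 2.175, sinh(κa) = 4.346.
Matching ψ, ψ′ at both faces gives T = [1 + V₀² sinh²(κa) / (4E(V₀ − E))]⁻¹ = 1/25.87 = 0.0386.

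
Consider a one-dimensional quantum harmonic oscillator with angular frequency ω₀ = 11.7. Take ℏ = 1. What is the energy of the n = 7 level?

E = 87.8

Using E_n = (n + ½)ℏω₀: E_7 = 7.5 × 11.7 = 87.75.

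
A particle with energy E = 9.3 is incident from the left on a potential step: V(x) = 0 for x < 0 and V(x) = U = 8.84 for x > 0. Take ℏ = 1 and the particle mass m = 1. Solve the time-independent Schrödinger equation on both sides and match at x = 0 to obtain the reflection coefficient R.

On each side the TISE gives plane waves with k = √(2m(E − V))/ℏ: k₁ = √(2·1·9.3) = 4.313, k₂ = √(2·1·0.46) = 0.9592.
Continuity of ψ and ψ′ at the step yields the reflection amplitude r = (k₁ − k₂)/(k₁ + k₂) = 0.6361; thus R = |r|² = 0.4047, T = 0.5953.

R = 0.405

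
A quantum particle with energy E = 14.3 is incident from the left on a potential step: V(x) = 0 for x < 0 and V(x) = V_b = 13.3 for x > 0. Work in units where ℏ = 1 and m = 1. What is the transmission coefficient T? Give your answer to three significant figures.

On each side the TISE gives plane waves with k = √(2m(E − V))/ℏ: k₁ = √(2·1·14.3) = 5.348, k₂ = √(2·1·1) = 1.414.
Continuity of ψ and ψ′ at the step yields the reflection amplitude r = (k₁ − k₂)/(k₁ + k₂) = 0.5817; thus R = |r|² = 0.3384, T = 0.6616.

T = 0.662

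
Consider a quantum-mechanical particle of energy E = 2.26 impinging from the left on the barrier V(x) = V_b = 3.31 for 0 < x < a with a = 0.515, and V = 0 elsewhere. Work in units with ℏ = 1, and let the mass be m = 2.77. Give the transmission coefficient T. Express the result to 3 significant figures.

T = 0.256

E < V_b: inside the barrier ψ ∝ e^{±κx} with κ = √(2m(V_b − E))/ℏ = 2.412.
κa = 1.242, sinh(κa) = 1.587.
Matching ψ, ψ′ at both faces gives T = [1 + V_b² sinh²(κa) / (4E(V_b − E))]⁻¹ = 1/3.907 = 0.256.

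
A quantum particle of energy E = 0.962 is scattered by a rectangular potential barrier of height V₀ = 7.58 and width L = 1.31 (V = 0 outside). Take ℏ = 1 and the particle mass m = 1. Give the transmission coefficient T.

E < V₀: inside the barrier ψ ∝ e^{±κx} with κ = √(2m(V₀ − E))/ℏ = 3.638.
κL = 4.766, sinh(κL) = 58.72.
Matching ψ, ψ′ at both faces gives T = [1 + V₀² sinh²(κL) / (4E(V₀ − E))]⁻¹ = 1/7780 = 0.000129.

T = 0.000129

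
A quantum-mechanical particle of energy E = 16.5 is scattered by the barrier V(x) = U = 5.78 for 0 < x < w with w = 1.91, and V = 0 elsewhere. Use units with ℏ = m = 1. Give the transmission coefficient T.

T = 0.986

Above the barrier the interior wavenumber is k₂ = √(2m(E − U))/ℏ = 4.630, giving phase k₂w = 8.844.
Matching at both interfaces gives T⁻¹ = 1 + U² sin²(k₂w) / [4E(E − U)] = 1.014, hence T = 0.986.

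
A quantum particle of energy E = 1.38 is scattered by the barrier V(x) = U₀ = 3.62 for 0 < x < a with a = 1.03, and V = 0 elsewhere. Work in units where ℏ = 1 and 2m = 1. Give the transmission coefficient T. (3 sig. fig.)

T = 0.160

Since E < U₀ the interior solution is evanescent with decay constant κ = √(2m(U₀ − E))/ℏ = 1.497.
κa = 1.542, sinh(κa) = 2.229.
The exact tunnelling result is T⁻¹ = 1 + U₀² sinh²(κa) / [4E(U₀ − E)] = 6.265, so T = 0.160.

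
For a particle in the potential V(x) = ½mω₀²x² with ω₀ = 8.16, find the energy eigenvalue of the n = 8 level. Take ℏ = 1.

The oscillator eigenvalues are E_n = ℏω₀(n + ½), so E_8 = 8.16 × 8.5 = 69.36.

E = 69.4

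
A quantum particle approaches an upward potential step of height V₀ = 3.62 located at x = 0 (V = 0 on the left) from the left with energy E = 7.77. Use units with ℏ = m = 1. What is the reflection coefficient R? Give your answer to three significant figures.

R = 0.0242

The wavenumbers are k₁ = √(2mE)/ℏ = 3.942 on the left and k₂ = √(2m(E − V₀))/ℏ = 2.881 on the right.
Matching ψ and ψ′ at x = 0 gives r = (k₁ − k₂)/(k₁ + k₂), so R = r² = 0.02419 and T = 1 − R = 0.9758.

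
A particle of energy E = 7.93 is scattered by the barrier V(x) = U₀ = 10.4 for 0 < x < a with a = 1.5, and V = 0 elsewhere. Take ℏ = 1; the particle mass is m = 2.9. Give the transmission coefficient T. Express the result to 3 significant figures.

E < U₀: inside the barrier ψ ∝ e^{±κx} with κ = √(2m(U₀ − E))/ℏ = 3.785.
κa = 5.677, sinh(κa) = 146.1.
Matching ψ, ψ′ at both faces gives T = [1 + U₀² sinh²(κa) / (4E(U₀ − E))]⁻¹ = 1/29470 = 0.0000339.

T = 0.0000339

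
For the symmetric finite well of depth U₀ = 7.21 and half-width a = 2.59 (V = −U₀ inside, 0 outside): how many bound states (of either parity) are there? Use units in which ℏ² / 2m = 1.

The dimensionless depth is z₀ = a√(2mU₀)/ℏ = 2.59 × √(7.210) = 6.955.
The even/odd transcendental equations gain one root per π/2 in z₀, giving N = 1 + ⌊2z₀/π⌋ = 1 + ⌊4.427⌋ = 5.

N = 5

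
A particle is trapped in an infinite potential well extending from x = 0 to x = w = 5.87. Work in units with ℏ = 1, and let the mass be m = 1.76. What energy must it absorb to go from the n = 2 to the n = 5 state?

ΔE = 1.71

E_n = n²π²ℏ²/(2mw²), so ΔE = (5² − 2²) π²ℏ²/(2mw²).
ΔE = 21 × π² / (2 × 1.76 × 5.87²) = 1.709.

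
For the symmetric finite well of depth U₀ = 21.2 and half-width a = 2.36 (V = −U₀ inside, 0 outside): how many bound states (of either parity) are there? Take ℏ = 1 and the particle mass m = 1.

N = 10

Define the well-strength parameter z₀ = (a/ℏ)√(2mU₀) = 2.36 × √(2·1·21.2) = 15.37.
A new bound state (alternating even/odd) appears each time z₀ passes a multiple of π/2, so N = ⌊2z₀/π⌋ + 1 = ⌊9.783⌋ + 1 = 10.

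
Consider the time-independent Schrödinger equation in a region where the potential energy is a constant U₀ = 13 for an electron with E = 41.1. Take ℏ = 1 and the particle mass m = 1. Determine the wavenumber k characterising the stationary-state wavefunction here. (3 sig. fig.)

k = 7.50

With E > U₀ the solution is oscillatory, ψ ∝ e^{±ikx} with k = √(2m(E − U₀))/ℏ.
k = √(2 × 1 × 28.1) = 7.497.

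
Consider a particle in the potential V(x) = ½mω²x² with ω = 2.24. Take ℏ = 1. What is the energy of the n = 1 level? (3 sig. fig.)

Using E_n = (n + ½)ℏω: E_1 = 1.5 × 2.24 = 3.360.

E = 3.36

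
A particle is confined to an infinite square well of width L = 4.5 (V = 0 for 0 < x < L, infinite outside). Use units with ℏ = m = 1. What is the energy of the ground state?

E = 0.244

Requiring ψ(0) = ψ(L) = 0 quantises k = nπ/L, hence E_n = ℏ²k²/2m = n²π²ℏ²/(2mL²).
E_1 = 1² × π² / (2 × 1 × 4.5²) = 0.2437.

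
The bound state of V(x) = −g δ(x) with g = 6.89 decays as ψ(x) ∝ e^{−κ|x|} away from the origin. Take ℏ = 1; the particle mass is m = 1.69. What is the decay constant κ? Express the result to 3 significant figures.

κ = 11.6

Integrate −(ℏ²/2m)ψ'' − gδ(x)ψ = Eψ from −ε to +ε: the ψ'' term gives ψ'(0⁺) − ψ'(0⁻) and the δ term gives −(2mg/ℏ²)ψ(0).
With ψ ∝ e^{−κ|x|} this yields −2κ = −2mg/ℏ², so κ = mg/ℏ² = 11.64.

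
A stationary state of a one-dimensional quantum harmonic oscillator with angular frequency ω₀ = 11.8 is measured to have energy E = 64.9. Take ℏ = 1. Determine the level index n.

Invert E_n = (n + ½)ℏω₀: n = E/ℏω₀ − ½ = 5.000, so n = 5.

n = 5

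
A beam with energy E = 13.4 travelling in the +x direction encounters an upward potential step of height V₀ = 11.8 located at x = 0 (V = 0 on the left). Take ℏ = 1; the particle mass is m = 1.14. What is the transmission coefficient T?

On each side the TISE gives plane waves with k = √(2m(E − V))/ℏ: k₁ = √(2·1.14·13.4) = 5.527, k₂ = √(2·1.14·1.6) = 1.910.
Matching ψ and ψ′ at x = 0 gives r = (k₁ − k₂)/(k₁ + k₂), so R = r² = 0.2366 and T = 1 − R = 0.7634.

T = 0.763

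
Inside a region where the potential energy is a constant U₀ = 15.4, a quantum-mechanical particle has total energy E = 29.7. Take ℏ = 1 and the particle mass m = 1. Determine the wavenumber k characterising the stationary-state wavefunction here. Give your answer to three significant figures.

With E > U₀ the solution is oscillatory, ψ ∝ e^{±ikx} with k = √(2m(E − U₀))/ℏ.
k = √(2 × 1 × 14.3) = 5.348.

k = 5.35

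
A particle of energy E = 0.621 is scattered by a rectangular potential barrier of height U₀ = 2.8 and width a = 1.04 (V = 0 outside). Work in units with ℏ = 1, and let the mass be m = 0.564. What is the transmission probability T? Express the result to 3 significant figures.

E < U₀: inside the barrier ψ ∝ e^{±κx} with κ = √(2m(U₀ − E))/ℏ = 1.568.
κa = 1.630, sinh(κa) = 2.455.
The exact tunnelling result is T⁻¹ = 1 + U₀² sinh²(κa) / [4E(U₀ − E)] = 9.732, so T = 0.103.

T = 0.103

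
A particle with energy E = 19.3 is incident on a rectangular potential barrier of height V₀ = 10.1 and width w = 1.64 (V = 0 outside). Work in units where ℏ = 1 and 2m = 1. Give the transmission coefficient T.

Above the barrier the interior wavenumber is k₂ = √(2m(E − V₀))/ℏ = 3.033, giving phase k₂w = 4.974.
Matching at both interfaces gives T⁻¹ = 1 + V₀² sin²(k₂w) / [4E(E − V₀)] = 1.134, hence T = 0.882.

T = 0.882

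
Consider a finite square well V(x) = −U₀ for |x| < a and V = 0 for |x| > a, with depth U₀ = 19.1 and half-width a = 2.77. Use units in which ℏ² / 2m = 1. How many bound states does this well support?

Define the well-strength parameter z₀ = (a/ℏ)√(2mU₀) = 2.77 × √(2·0.5·19.1) = 12.11.
A new bound state (alternating even/odd) appears each time z₀ passes a multiple of π/2, so N = ⌊2z₀/π⌋ + 1 = ⌊7.707⌋ + 1 = 8.

N = 8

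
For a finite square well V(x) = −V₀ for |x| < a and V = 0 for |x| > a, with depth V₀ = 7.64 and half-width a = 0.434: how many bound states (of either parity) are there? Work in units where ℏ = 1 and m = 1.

The dimensionless depth is z₀ = a√(2mV₀)/ℏ = 0.434 × √(15.28) = 1.696.
A new bound state (alternating even/odd) appears each time z₀ passes a multiple of π/2, so N = ⌊2z₀/π⌋ + 1 = ⌊1.080⌋ + 1 = 2.

N = 2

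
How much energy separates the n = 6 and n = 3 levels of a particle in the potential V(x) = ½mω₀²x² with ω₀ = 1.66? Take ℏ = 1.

ΔE = 4.98

E_n = ℏω₀(n + ½), so ΔE = (6 − 3) ℏω₀ = 3 × 1.66 = 4.980.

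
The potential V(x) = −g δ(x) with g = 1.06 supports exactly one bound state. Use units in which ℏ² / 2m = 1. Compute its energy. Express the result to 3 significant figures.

For x ≠ 0 the bound state is ψ ∝ e^{−κ|x|}; integrating the TISE across the delta gives the cusp condition 2κ = 2mg/ℏ², so κ = 0.5300.
Then E = −ℏ²κ²/(2m) = −mg²/(2ℏ²) = -0.2809.

E = -0.281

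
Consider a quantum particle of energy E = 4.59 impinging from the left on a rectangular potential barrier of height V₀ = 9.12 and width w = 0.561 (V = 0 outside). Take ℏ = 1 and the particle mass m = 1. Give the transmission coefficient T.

Since E < V₀ the interior solution is evanescent with decay constant κ = √(2m(V₀ − E))/ℏ = 3.010.
κw = 1.689, sinh(κw) = 2.614.
The exact tunnelling result is T⁻¹ = 1 + V₀² sinh²(κw) / [4E(V₀ − E)] = 7.831, so T = 0.128.

T = 0.128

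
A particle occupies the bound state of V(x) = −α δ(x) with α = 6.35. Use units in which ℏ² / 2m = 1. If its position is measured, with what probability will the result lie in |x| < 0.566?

P = 0.973

The normalised bound state is ψ = √κ e^{−κ|x|} with κ = mα/ℏ² = 3.175.
P(|x| < d) = ∫_{−d}^{d} κ e^{−2κ|x|} dx = 1 − e^{−2κd} = 1 − e^{−3.594} = 0.9725.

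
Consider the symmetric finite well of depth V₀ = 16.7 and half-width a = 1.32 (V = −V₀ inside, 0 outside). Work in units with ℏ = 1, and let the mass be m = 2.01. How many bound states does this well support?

N = 7

Define the well-strength parameter z₀ = (a/ℏ)√(2mV₀) = 1.32 × √(2·2.01·16.7) = 10.82.
A new bound state (alternating even/odd) appears each time z₀ passes a multiple of π/2, so N = ⌊2z₀/π⌋ + 1 = ⌊6.885⌋ + 1 = 7.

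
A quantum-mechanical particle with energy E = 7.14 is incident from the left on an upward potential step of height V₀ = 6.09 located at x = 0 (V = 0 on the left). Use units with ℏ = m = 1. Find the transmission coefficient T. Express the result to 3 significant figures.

T = 0.801

The wavenumbers are k₁ = √(2mE)/ℏ = 3.779 on the left and k₂ = √(2m(E − V₀))/ℏ = 1.449 on the right.
Continuity of ψ and ψ′ at the step yields the reflection amplitude r = (k₁ − k₂)/(k₁ + k₂) = 0.4456; thus R = |r|² = 0.1986, T = 0.8014.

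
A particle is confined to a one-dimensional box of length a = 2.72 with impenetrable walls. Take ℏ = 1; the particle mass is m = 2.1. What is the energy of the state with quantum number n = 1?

Requiring ψ(0) = ψ(a) = 0 quantises k = nπ/a, hence E_n = ℏ²k²/2m = n²π²ℏ²/(2ma²).
E_1 = 1² × π² / (2 × 2.1 × 2.72²) = 0.3176.

E = 0.318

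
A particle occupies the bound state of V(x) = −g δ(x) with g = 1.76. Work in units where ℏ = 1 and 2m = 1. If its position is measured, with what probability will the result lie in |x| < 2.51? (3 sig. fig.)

P = 0.988

The normalised bound state is ψ = √κ e^{−κ|x|} with κ = mg/ℏ² = 0.8800.
P(|x| < d) = ∫_{−d}^{d} κ e^{−2κ|x|} dx = 1 − e^{−2κd} = 1 − e^{−4.418} = 0.9879.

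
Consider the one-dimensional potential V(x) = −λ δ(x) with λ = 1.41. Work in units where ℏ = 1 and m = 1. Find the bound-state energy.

For x ≠ 0 the bound state is ψ ∝ e^{−κ|x|}; integrating the TISE across the delta gives the cusp condition 2κ = 2mλ/ℏ², so κ = 1.410.
Then E = −ℏ²κ²/(2m) = −mλ²/(2ℏ²) = -0.9941.

E = -0.994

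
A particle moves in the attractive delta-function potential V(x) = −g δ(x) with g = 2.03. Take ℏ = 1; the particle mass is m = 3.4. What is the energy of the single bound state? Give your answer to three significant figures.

The bound state is ψ(x) = √κ e^{−κ|x|}. The derivative jump ψ'(0⁺) − ψ'(0⁻) = −(2mg/ℏ²)ψ(0) fixes κ = mg/ℏ² = 6.902.
Then E = −ℏ²κ²/(2m) = −mg²/(2ℏ²) = -7.006.

E = -7.01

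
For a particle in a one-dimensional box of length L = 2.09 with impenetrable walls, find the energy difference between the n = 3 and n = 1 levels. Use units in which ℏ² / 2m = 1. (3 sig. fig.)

E_n = n²π²ℏ²/(2mL²), so ΔE = (3² − 1²) π²ℏ²/(2mL²).
ΔE = 8 × π² / (2 × 0.5 × 2.09²) = 18.08.

ΔE = 18.1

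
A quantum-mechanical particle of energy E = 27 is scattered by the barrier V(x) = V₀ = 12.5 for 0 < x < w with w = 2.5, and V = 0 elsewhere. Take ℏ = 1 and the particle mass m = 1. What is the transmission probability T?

Above the barrier the interior wavenumber is k₂ = √(2m(E − V₀))/ℏ = 5.385, giving phase k₂w = 13.46.
Matching at both interfaces gives T⁻¹ = 1 + V₀² sin²(k₂w) / [4E(E − V₀)] = 1.061, hence T = 0.943.

T = 0.943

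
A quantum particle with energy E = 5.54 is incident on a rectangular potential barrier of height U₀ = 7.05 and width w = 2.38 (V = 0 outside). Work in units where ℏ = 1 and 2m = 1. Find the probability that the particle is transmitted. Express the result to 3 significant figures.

Since E < U₀ the interior solution is evanescent with decay constant κ = √(2m(U₀ − E))/ℏ = 1.229.
κw = 2.925, sinh(κw) = 9.286.
Matching ψ, ψ′ at both faces gives T = [1 + U₀² sinh²(κw) / (4E(U₀ − E))]⁻¹ = 1/129.1 = 0.00775.

T = 0.00775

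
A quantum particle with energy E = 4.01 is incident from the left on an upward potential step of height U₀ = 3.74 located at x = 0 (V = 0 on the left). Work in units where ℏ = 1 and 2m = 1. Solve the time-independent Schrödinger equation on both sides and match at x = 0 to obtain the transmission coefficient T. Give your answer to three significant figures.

The wavenumbers are k₁ = √(2mE)/ℏ = 2.002 on the left and k₂ = √(2m(E − U₀))/ℏ = 0.5196 on the right.
Continuity of ψ and ψ′ at the step yields the reflection amplitude r = (k₁ − k₂)/(k₁ + k₂) = 0.5880; thus R = |r|² = 0.3457, T = 0.6543.

T = 0.654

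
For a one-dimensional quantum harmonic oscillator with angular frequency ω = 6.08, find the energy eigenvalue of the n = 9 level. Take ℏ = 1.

The oscillator eigenvalues are E_n = ℏω(n + ½), so E_9 = 6.08 × 9.5 = 57.76.

E = 57.8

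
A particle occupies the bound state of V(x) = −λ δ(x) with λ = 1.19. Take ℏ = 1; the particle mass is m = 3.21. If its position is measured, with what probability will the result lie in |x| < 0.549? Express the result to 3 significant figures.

The normalised bound state is ψ = √κ e^{−κ|x|} with κ = mλ/ℏ² = 3.820.
P(|x| < d) = ∫_{−d}^{d} κ e^{−2κ|x|} dx = 1 − e^{−2κd} = 1 − e^{−4.194} = 0.9849.

P = 0.985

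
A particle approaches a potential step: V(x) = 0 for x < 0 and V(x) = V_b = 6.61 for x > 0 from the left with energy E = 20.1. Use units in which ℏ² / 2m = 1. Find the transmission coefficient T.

T = 0.990

The wavenumbers are k₁ = √(2mE)/ℏ = 4.483 on the left and k₂ = √(2m(E − V_b))/ℏ = 3.673 on the right.
Matching ψ and ψ′ at x = 0 gives r = (k₁ − k₂)/(k₁ + k₂), so R = r² = 0.009873 and T = 1 − R = 0.9901.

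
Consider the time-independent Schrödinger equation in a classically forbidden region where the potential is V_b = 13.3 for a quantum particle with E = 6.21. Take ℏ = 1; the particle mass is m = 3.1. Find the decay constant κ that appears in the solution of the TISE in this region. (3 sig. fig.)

Since E < V_b the TISE in this region is ψ'' = κ²ψ with κ = √(2m(V_b − E))/ℏ.
κ = √(2 × 3.1 × 7.09) = 6.630.

κ = 6.63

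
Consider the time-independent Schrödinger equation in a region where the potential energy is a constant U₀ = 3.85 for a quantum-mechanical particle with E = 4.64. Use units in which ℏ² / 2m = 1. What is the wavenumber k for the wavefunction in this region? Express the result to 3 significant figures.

k = 0.889

With E > U₀ the solution is oscillatory, ψ ∝ e^{±ikx} with k = √(2m(E − U₀))/ℏ.
k = √(2 × 0.5 × 0.79) = 0.8888.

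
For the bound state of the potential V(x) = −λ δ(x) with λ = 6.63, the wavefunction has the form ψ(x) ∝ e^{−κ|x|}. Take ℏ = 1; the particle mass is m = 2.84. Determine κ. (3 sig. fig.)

κ = 18.8

Integrating the TISE across x = 0 gives the cusp condition ψ'(0⁺) − ψ'(0⁻) = −(2mλ/ℏ²)ψ(0).
With ψ ∝ e^{−κ|x|} this yields −2κ = −2mλ/ℏ², so κ = mλ/ℏ² = 18.83.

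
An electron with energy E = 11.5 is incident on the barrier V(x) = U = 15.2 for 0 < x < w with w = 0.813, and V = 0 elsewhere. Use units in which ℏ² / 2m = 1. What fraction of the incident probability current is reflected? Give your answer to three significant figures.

R = 0.876

Since E < U the interior solution is evanescent with decay constant κ = √(2m(U − E))/ℏ = 1.924.
κw = 1.564, sinh(κw) = 2.284.
Matching ψ, ψ′ at both faces gives T = [1 + U² sinh²(κw) / (4E(U − E))]⁻¹ = 1/8.081 = 0.124.
R = 1 − T = 0.876.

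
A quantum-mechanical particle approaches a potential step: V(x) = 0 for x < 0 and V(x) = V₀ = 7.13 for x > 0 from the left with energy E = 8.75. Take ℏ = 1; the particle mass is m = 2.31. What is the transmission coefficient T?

T = 0.841

On each side the TISE gives plane waves with k = √(2m(E − V))/ℏ: k₁ = √(2·2.31·8.75) = 6.358, k₂ = √(2·2.31·1.62) = 2.736.
Matching ψ and ψ′ at x = 0 gives r = (k₁ − k₂)/(k₁ + k₂), so R = r² = 0.1587 and T = 1 − R = 0.8413.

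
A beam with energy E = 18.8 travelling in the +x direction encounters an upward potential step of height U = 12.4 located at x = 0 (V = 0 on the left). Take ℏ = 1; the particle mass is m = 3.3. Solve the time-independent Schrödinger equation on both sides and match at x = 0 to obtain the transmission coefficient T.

T = 0.931

The wavenumbers are k₁ = √(2mE)/ℏ = 11.14 on the left and k₂ = √(2m(E − U))/ℏ = 6.499 on the right.
Continuity of ψ and ψ′ at the step yields the reflection amplitude r = (k₁ − k₂)/(k₁ + k₂) = 0.2631; thus R = |r|² = 0.06920, T = 0.9308.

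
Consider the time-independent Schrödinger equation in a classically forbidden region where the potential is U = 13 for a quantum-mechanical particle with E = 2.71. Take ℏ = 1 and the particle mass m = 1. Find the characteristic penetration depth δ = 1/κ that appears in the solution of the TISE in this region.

Since E < U the TISE in this region is ψ'' = κ²ψ with κ = √(2m(U − E))/ℏ.
κ = √(2 × 1 × 10.29) = 4.537. The penetration depth is δ = 1/κ = 0.220.

δ = 0.220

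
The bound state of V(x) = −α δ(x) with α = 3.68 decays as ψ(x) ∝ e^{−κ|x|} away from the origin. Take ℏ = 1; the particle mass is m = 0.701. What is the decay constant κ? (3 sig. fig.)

Integrating the TISE across x = 0 gives the cusp condition ψ'(0⁺) − ψ'(0⁻) = −(2mα/ℏ²)ψ(0).
With ψ ∝ e^{−κ|x|} this yields −2κ = −2mα/ℏ², so κ = mα/ℏ² = 2.580.

κ = 2.58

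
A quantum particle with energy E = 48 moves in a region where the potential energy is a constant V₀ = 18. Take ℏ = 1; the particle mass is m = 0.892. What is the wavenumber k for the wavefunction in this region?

With E > V₀ the solution is oscillatory, ψ ∝ e^{±ikx} with k = √(2m(E − V₀))/ℏ.
k = √(2 × 0.892 × 30) = 7.316.

k = 7.32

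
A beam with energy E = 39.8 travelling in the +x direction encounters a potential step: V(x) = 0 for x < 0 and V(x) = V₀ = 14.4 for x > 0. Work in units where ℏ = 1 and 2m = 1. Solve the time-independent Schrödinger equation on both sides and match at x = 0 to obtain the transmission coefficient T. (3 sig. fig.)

On each side the TISE gives plane waves with k = √(2m(E − V))/ℏ: k₁ = √(2·½·39.8) = 6.309, k₂ = √(2·½·25.4) = 5.040.
Continuity of ψ and ψ′ at the step yields the reflection amplitude r = (k₁ − k₂)/(k₁ + k₂) = 0.1118; thus R = |r|² = 0.01250, T = 0.9875.

T = 0.987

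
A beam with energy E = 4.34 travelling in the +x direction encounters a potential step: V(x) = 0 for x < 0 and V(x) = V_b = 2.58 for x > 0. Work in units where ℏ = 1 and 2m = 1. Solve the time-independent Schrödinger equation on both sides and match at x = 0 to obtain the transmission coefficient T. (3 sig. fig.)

T = 0.951

On each side the TISE gives plane waves with k = √(2m(E − V))/ℏ: k₁ = √(2·½·4.34) = 2.083, k₂ = √(2·½·1.76) = 1.327.
Continuity of ψ and ψ′ at the step yields the reflection amplitude r = (k₁ − k₂)/(k₁ + k₂) = 0.2219; thus R = |r|² = 0.04923, T = 0.9508.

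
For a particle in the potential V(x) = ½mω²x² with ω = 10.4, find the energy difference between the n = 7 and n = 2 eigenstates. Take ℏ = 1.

ΔE = 52.0

E_n = ℏω(n + ½), so ΔE = (7 − 2) ℏω = 5 × 10.4 = 52.00.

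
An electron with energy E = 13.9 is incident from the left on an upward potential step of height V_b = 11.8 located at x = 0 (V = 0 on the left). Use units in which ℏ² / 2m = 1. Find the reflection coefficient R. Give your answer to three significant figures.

R = 0.194

On each side the TISE gives plane waves with k = √(2m(E − V))/ℏ: k₁ = √(2·½·13.9) = 3.728, k₂ = √(2·½·2.1) = 1.449.
Matching ψ and ψ′ at x = 0 gives r = (k₁ − k₂)/(k₁ + k₂), so R = r² = 0.1938 and T = 1 − R = 0.8062.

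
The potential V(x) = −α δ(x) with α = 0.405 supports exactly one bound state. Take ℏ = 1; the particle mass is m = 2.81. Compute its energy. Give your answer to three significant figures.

For x ≠ 0 the bound state is ψ ∝ e^{−κ|x|}; integrating the TISE across the delta gives the cusp condition 2κ = 2mα/ℏ², so κ = 1.138.
Then E = −ℏ²κ²/(2m) = −mα²/(2ℏ²) = -0.2305.

E = -0.230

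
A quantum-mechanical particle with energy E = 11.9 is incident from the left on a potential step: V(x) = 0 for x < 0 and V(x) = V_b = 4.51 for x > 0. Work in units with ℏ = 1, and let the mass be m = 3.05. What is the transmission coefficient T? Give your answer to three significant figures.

The wavenumbers are k₁ = √(2mE)/ℏ = 8.520 on the left and k₂ = √(2m(E − V_b))/ℏ = 6.714 on the right.
Matching ψ and ψ′ at x = 0 gives r = (k₁ − k₂)/(k₁ + k₂), so R = r² = 0.01405 and T = 1 − R = 0.9859.

T = 0.986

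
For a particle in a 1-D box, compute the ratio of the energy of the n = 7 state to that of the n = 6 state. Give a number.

E_n = n²π²ℏ²/(2mL²) so the ratio is n₂²/n₁² = 49/36 = 1.36111.

1.36111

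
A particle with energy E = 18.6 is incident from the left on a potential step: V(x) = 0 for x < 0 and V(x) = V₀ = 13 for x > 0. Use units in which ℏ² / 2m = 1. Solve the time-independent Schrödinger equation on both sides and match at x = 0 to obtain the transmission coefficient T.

On each side the TISE gives plane waves with k = √(2m(E − V))/ℏ: k₁ = √(2·½·18.6) = 4.313, k₂ = √(2·½·5.6) = 2.366.
Continuity of ψ and ψ′ at the step yields the reflection amplitude r = (k₁ − k₂)/(k₁ + k₂) = 0.2914; thus R = |r|² = 0.08492, T = 0.9151.

T = 0.915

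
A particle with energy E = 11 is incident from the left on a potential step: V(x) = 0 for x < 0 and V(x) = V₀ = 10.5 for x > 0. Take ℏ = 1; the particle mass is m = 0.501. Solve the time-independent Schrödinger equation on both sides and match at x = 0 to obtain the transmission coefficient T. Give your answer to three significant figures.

On each side the TISE gives plane waves with k = √(2m(E − V))/ℏ: k₁ = √(2·0.501·11) = 3.320, k₂ = √(2·0.501·0.5) = 0.7078.
Continuity of ψ and ψ′ at the step yields the reflection amplitude r = (k₁ − k₂)/(k₁ + k₂) = 0.6485; thus R = |r|² = 0.4206, T = 0.5794.

T = 0.579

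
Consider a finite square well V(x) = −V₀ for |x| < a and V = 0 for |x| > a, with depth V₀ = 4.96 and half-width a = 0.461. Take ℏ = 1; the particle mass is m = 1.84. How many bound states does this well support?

N = 2

Define the well-strength parameter z₀ = (a/ℏ)√(2mV₀) = 0.461 × √(2·1.84·4.96) = 1.970.
A new bound state (alternating even/odd) appears each time z₀ passes a multiple of π/2, so N = ⌊2z₀/π⌋ + 1 = ⌊1.254⌋ + 1 = 2.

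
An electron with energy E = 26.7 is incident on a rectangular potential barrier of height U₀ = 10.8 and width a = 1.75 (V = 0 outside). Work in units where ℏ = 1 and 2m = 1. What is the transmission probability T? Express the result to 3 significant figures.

E > U₀: inside the barrier k₂ = √(2m(E − U₀))/ℏ = 3.987, k₂a = 6.978.
T = [1 + U₀² sin²(k₂a) / (4E(E − U₀))]⁻¹ = 1/1.028 = 0.973.

T = 0.973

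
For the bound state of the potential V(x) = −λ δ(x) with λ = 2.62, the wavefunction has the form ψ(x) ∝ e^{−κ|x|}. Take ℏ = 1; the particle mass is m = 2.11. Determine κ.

κ = 5.53

Integrate −(ℏ²/2m)ψ'' − λδ(x)ψ = Eψ from −ε to +ε: the ψ'' term gives ψ'(0⁺) − ψ'(0⁻) and the δ term gives −(2mλ/ℏ²)ψ(0).
With ψ ∝ e^{−κ|x|} this yields −2κ = −2mλ/ℏ², so κ = mλ/ℏ² = 5.528.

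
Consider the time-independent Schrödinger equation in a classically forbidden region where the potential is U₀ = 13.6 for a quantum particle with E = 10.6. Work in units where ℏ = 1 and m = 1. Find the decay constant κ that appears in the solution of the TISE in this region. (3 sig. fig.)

Since E < U₀ the TISE in this region is ψ'' = κ²ψ with κ = √(2m(U₀ − E))/ℏ.
κ = √(2 × 1 × 3) = 2.449.

κ = 2.45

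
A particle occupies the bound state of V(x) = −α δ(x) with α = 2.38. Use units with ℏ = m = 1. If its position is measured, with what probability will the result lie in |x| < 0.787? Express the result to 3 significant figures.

P = 0.976

The normalised bound state is ψ = √κ e^{−κ|x|} with κ = mα/ℏ² = 2.380.
P(|x| < d) = ∫_{−d}^{d} κ e^{−2κ|x|} dx = 1 − e^{−2κd} = 1 − e^{−3.746} = 0.9764.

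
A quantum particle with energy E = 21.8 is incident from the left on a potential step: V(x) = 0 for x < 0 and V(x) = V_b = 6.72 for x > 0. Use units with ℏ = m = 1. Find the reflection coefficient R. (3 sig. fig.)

The wavenumbers are k₁ = √(2mE)/ℏ = 6.603 on the left and k₂ = √(2m(E − V_b))/ℏ = 5.492 on the right.
Continuity of ψ and ψ′ at the step yields the reflection amplitude r = (k₁ − k₂)/(k₁ + k₂) = 0.09188; thus R = |r|² = 0.008441, T = 0.9916.

R = 0.00844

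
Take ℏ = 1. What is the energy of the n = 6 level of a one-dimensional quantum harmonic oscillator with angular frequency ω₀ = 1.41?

The oscillator eigenvalues are E_n = ℏω₀(n + ½), so E_6 = 1.41 × 6.5 = 9.165.

E = 9.17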